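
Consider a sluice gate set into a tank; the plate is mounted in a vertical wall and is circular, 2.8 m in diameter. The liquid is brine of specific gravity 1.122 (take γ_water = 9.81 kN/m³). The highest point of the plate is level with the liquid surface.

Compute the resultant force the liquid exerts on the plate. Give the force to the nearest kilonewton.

F ≈ 95 kN

γ = 1.122 × 9.81 = 11.00682 kN/m³.
The centroid is at the centre, 1.4 m below the top of the plate, so the centroid depth is h_c = 1.4 m.
A = π(1.4)² = 6.15752 m².
Resultant F = γ·h_c·A = 11.00682 × 1.4 × 6.15752 = 94.8846 kN.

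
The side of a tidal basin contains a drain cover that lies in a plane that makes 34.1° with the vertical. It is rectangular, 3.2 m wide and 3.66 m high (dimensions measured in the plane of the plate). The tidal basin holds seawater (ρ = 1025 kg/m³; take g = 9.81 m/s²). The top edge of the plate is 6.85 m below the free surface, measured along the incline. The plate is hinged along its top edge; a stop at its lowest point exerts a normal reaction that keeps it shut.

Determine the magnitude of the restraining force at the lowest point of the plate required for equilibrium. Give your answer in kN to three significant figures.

γ = ρg = 1025 × 9.81 / 1000 = 10.05525 kN/m³.
The plate makes 34.1° with the vertical, i.e. θ = 90° − 34.1° = 55.9° to the horizontal. Measuring y along the incline from the free-surface line, vertical depth h = y·sinθ with sinθ = 0.828060.
The centroid lies 3.66/2 = 1.83 m below the top edge, so y_c = 6.85 + 1.83 = 8.68 m and h_c = 8.68 × 0.828060 = 7.18756 m.
A = 3.2 × 3.66 = 11.712 m².
Resultant F = γ·h_c·A = 10.05525 × 7.18756 × 11.712 = 846.458 kN.
I_c = b·h³/12 = 3.2 × 3.66³/12 = 13.0741 m⁴.
Centre of pressure: y_p = y_c + I_c/(y_c·A) = 8.68 + 13.0741/(8.68 × 11.712) = 8.68 + 0.128606 = 8.80861 m along the plane.
The resultant acts 1.83 + 0.128606 = 1.95861 m (along the plate) below the hinge at the top edge, so the moment about the hinge is M = F × 1.95861 = 846.458 × 1.95861 = 1657.88 kN·m.
A normal force at the bottom, 3.66 m from the hinge, must supply this moment: P = 1657.88/3.66 = 452.973 kN.

P ≈ 453 kN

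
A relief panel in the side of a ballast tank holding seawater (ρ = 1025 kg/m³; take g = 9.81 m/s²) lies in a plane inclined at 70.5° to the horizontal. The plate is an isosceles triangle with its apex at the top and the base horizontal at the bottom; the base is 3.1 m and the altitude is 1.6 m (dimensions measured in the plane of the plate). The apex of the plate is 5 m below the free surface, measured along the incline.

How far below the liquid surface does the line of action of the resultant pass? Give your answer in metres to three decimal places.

h_p = 5.741 m

γ = ρg = 1025 × 9.81 / 1000 = 10.05525 kN/m³.
Let θ = 70.5° be the plate's angle to the horizontal; measure y along the incline from where the plane meets the free surface. Vertical depth h = y·sinθ with sinθ = 0.942641.
With the apex up, the centroid sits 2h/3 = 2 × 1.6/3 = 1.06667 m below the apex, so y_c = 5 + 1.06667 = 6.06667 m and h_c = 6.06667 × 0.942641 = 5.71869 m.
A = ½ × 3.1 × 1.6 = 2.48 m².
Resultant F = γ·h_c·A = 10.05525 × 5.71869 × 2.48 = 142.607 kN.
I_c = b·h³/36 = 3.1 × 1.6³/36 = 0.352711 m⁴.
Centre of pressure: y_p = y_c + I_c/(y_c·A) = 6.06667 + 0.352711/(6.06667 × 2.48) = 6.06667 + 0.0234432 = 6.09011 m along the plane.
Vertically, h_p = y_p·sinθ = 6.09011 × 0.942641 = 5.74079 m.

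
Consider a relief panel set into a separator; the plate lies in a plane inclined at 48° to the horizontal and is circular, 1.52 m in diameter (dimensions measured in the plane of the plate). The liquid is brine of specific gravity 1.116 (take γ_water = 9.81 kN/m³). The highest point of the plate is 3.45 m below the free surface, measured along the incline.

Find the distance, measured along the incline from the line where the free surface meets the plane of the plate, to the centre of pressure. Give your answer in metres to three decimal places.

γ = 1.116 × 9.81 = 10.94796 kN/m³.
Let θ = 48° be the plate's angle to the horizontal; measure y along the incline from where the plane meets the free surface. Vertical depth h = y·sinθ with sinθ = 0.743145.
The centroid is at the centre, 0.76 m below the top of the plate, so y_c = 3.45 + 0.76 = 4.21 m and h_c = 4.21 × 0.743145 = 3.12864 m.
A = π(0.76)² = 1.81458 m².
Resultant F = γ·h_c·A = 10.94796 × 3.12864 × 1.81458 = 62.1534 kN.
I_c = πr⁴/4 = π × 0.76⁴/4 = 0.262026 m⁴.
Centre of pressure: y_p = y_c + I_c/(y_c·A) = 4.21 + 0.262026/(4.21 × 1.81458) = 4.21 + 0.0342994 = 4.2443 m along the plane.

y_p = 4.244 m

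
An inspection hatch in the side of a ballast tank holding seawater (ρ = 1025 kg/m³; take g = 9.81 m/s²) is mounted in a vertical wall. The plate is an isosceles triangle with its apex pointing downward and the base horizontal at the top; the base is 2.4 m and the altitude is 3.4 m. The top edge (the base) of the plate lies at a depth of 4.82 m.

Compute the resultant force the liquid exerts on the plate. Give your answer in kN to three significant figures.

F ≈ 244 kN

γ = ρg = 1025 × 9.81 / 1000 = 10.05525 kN/m³.
With the apex down, the centroid sits h/3 = 3.4/3 = 1.13333 m below the base (the top edge), so the centroid depth is h_c = 4.82 + 1.13333 = 5.95333 m.
A = ½ × 2.4 × 3.4 = 4.08 m².
Resultant F = γ·h_c·A = 10.05525 × 5.95333 × 4.08 = 244.238 kN.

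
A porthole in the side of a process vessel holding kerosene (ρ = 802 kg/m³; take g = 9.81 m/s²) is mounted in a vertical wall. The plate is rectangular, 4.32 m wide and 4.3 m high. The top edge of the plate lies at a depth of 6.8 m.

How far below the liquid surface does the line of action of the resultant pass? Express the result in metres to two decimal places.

γ = ρg = 802 × 9.81 / 1000 = 7.86762 kN/m³.
The centroid lies 4.3/2 = 2.15 m below the top edge, so the centroid depth is h_c = 6.8 + 2.15 = 8.95 m.
A = 4.32 × 4.3 = 18.576 m².
Resultant F = γ·h_c·A = 7.86762 × 8.95 × 18.576 = 1308.03 kN.
I_c = b·h³/12 = 4.32 × 4.3³/12 = 28.6225 m⁴.
Centre of pressure: y_p = y_c + I_c/(y_c·A) = 8.95 + 28.6225/(8.95 × 18.576) = 8.95 + 0.17216 = 9.12216 m along the plane.

h_p = 9.12 m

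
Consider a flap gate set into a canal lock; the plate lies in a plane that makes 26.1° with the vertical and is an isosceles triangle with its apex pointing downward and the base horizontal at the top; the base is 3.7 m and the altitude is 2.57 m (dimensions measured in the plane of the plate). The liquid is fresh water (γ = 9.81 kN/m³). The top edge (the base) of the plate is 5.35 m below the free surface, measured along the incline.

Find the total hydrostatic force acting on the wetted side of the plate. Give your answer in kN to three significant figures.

γ = 9.81 kN/m³.
The plate makes 26.1° with the vertical, i.e. θ = 90° − 26.1° = 63.9° to the horizontal. Measuring y along the incline from the free-surface line, vertical depth h = y·sinθ with sinθ = 0.898028.
With the apex down, the centroid sits h/3 = 2.57/3 = 0.856667 m below the base (the top edge), so y_c = 5.35 + 0.856667 = 6.20667 m and h_c = 6.20667 × 0.898028 = 5.57376 m.
A = ½ × 3.7 × 2.57 = 4.7545 m².
Resultant F = γ·h_c·A = 9.81 × 5.57376 × 4.7545 = 259.969 kN.

F ≈ 260 kN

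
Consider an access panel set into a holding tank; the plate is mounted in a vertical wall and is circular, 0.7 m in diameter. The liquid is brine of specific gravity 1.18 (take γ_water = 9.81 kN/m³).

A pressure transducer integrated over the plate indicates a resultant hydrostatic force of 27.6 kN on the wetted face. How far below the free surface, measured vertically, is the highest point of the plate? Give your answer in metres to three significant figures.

γ = 1.18 × 9.81 = 11.5758 kN/m³.
A = π(0.35)² = 0.384845 m².
From F = γ·h_c·A, the centroid depth is h_c = 27.6/(11.5758 × 0.384845) = 6.19544 m.
The centroid is at the centre, 0.35 m below the top of the plate, so the highest point sits at h_top = 6.19544 − 0.35 = 5.84544 m below the surface.

d_top ≈ 5.85 m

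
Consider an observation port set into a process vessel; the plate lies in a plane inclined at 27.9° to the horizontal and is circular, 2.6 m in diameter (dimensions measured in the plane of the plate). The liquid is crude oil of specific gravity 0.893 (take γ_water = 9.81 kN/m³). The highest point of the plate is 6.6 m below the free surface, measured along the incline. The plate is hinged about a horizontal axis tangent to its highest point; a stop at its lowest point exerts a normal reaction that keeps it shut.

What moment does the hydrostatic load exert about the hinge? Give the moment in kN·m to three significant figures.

M ≈ 233 kN·m

γ = 0.893 × 9.81 = 8.76033 kN/m³.
Let θ = 27.9° be the plate's angle to the horizontal; measure y along the incline from where the plane meets the free surface. Vertical depth h = y·sinθ with sinθ = 0.467930.
The centroid is at the centre, 1.3 m below the top of the plate, so y_c = 6.6 + 1.3 = 7.9 m and h_c = 7.9 × 0.467930 = 3.69665 m.
A = π(1.3)² = 5.30929 m².
Resultant F = γ·h_c·A = 8.76033 × 3.69665 × 5.30929 = 171.935 kN.
I_c = πr⁴/4 = π × 1.3⁴/4 = 2.24318 m⁴.
Centre of pressure: y_p = y_c + I_c/(y_c·A) = 7.9 + 2.24318/(7.9 × 5.30929) = 7.9 + 0.0534811 = 7.95348 m along the plane.
The resultant acts 1.3 + 0.0534811 = 1.35348 m (along the plate) below the hinge at the top edge, so the moment about the hinge is M = F × 1.35348 = 171.935 × 1.35348 = 232.711 kN·m.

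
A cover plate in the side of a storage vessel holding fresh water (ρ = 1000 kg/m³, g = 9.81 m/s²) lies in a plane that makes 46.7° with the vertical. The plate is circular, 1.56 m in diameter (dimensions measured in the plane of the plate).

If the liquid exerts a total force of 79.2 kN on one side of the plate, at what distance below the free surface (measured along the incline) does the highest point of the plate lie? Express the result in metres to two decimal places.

y_top ≈ 5.38 m

γ = ρg = 1000 × 9.81 = 9810 N/m³ = 9.81 kN/m³.
A = π(0.78)² = 1.91134 m².
From F = γ·h_c·A, the centroid depth is h_c = 79.2/(9.81 × 1.91134) = 4.22394 m.
The plate makes 46.7° with the vertical, i.e. θ = 90° − 46.7° = 43.3° to the horizontal. Measuring y along the incline from the free-surface line, vertical depth h = y·sinθ with sinθ = 0.685818.
Along the incline, y_c = h_c/sinθ = 4.22394/0.685818 = 6.15898 m.
The centroid is at the centre, 0.78 m below the top of the plate, so the highest point sits at y_top = 6.15898 − 0.78 = 5.37898 m along the incline.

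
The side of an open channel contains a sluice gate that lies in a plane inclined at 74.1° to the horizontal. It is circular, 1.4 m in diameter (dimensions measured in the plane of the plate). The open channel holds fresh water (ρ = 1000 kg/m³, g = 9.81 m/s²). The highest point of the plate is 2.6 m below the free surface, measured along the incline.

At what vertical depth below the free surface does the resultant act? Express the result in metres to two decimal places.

γ = ρg = 1000 × 9.81 = 9810 N/m³ = 9.81 kN/m³.
Let θ = 74.1° be the plate's angle to the horizontal; measure y along the incline from where the plane meets the free surface. Vertical depth h = y·sinθ with sinθ = 0.961741.
The centroid is at the centre, 0.7 m below the top of the plate, so y_c = 2.6 + 0.7 = 3.3 m and h_c = 3.3 × 0.961741 = 3.17375 m.
A = π(0.7)² = 1.53938 m².
Resultant F = γ·h_c·A = 9.81 × 3.17375 × 1.53938 = 47.9278 kN.
I_c = πr⁴/4 = π × 0.7⁴/4 = 0.188574 m⁴.
Centre of pressure: y_p = y_c + I_c/(y_c·A) = 3.3 + 0.188574/(3.3 × 1.53938) = 3.3 + 0.0371212 = 3.33712 m along the plane.
Vertically, h_p = y_p·sinθ = 3.33712 × 0.961741 = 3.20945 m.

h_p = 3.21 m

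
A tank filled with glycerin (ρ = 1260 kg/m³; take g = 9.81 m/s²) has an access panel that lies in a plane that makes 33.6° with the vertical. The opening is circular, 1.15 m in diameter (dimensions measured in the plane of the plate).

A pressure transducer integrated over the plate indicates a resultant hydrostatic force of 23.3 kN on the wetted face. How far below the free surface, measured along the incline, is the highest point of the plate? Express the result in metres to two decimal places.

γ = ρg = 1260 × 9.81 / 1000 = 12.3606 kN/m³.
A = π(0.575)² = 1.03869 m².
From F = γ·h_c·A, the centroid depth is h_c = 23.3/(12.3606 × 1.03869) = 1.81481 m.
The plate makes 33.6° with the vertical, i.e. θ = 90° − 33.6° = 56.4° to the horizontal. Measuring y along the incline from the free-surface line, vertical depth h = y·sinθ with sinθ = 0.832921.
Along the incline, y_c = h_c/sinθ = 1.81481/0.832921 = 2.17885 m.
The centroid is at the centre, 0.575 m below the top of the plate, so the highest point sits at y_top = 2.17885 − 0.575 = 1.60385 m along the incline.

y_top ≈ 1.60 m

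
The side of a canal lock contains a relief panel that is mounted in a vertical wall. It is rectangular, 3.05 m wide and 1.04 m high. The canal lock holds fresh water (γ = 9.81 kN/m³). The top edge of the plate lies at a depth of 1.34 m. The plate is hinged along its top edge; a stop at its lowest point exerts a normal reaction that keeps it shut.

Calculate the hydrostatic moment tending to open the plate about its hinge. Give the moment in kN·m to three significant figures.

γ = 9.81 kN/m³.
The centroid lies 1.04/2 = 0.52 m below the top edge, so the centroid depth is h_c = 1.34 + 0.52 = 1.86 m.
A = 3.05 × 1.04 = 3.172 m².
Resultant F = γ·h_c·A = 9.81 × 1.86 × 3.172 = 57.8782 kN.
I_c = b·h³/12 = 3.05 × 1.04³/12 = 0.285903 m⁴.
Centre of pressure: y_p = y_c + I_c/(y_c·A) = 1.86 + 0.285903/(1.86 × 3.172) = 1.86 + 0.0484588 = 1.90846 m along the plane.
The resultant acts 0.52 + 0.0484588 = 0.568459 m (along the plate) below the hinge at the top edge, so the moment about the hinge is M = F × 0.568459 = 57.8782 × 0.568459 = 32.9014 kN·m.

M ≈ 32.9 kN·m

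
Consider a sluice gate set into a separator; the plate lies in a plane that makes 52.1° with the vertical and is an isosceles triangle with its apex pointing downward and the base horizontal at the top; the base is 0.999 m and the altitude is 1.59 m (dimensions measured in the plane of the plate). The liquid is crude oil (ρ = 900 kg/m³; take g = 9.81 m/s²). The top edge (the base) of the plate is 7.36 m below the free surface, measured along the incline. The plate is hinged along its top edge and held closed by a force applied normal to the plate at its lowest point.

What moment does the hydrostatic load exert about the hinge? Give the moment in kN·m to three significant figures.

M ≈ 18.6 kN·m

γ = ρg = 900 × 9.81 / 1000 = 8.829 kN/m³.
The plate makes 52.1° with the vertical, i.e. θ = 90° − 52.1° = 37.9° to the horizontal. Measuring y along the incline from the free-surface line, vertical depth h = y·sinθ with sinθ = 0.614285.
With the apex down, the centroid sits h/3 = 1.59/3 = 0.53 m below the base (the top edge), so y_c = 7.36 + 0.53 = 7.89 m and h_c = 7.89 × 0.614285 = 4.84671 m.
A = ½ × 0.999 × 1.59 = 0.794205 m².
Resultant F = γ·h_c·A = 8.829 × 4.84671 × 0.794205 = 33.9853 kN.
I_c = b·h³/36 = 0.999 × 1.59³/36 = 0.111546 m⁴.
Centre of pressure: y_p = y_c + I_c/(y_c·A) = 7.89 + 0.111546/(7.89 × 0.794205) = 7.89 + 0.017801 = 7.9078 m along the plane.
The resultant acts 0.53 + 0.017801 = 0.547801 m (along the plate) below the hinge at the top edge, so the moment about the hinge is M = F × 0.547801 = 33.9853 × 0.547801 = 18.6172 kN·m.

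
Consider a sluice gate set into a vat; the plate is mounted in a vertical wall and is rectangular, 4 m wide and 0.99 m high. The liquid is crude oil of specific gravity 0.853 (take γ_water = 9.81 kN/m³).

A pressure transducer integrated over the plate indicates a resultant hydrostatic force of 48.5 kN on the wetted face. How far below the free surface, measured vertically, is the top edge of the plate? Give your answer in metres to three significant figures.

γ = 0.853 × 9.81 = 8.36793 kN/m³.
A = 4 × 0.99 = 3.96 m².
From F = γ·h_c·A, the centroid depth is h_c = 48.5/(8.36793 × 3.96) = 1.46362 m.
The centroid lies 0.99/2 = 0.495 m below the top edge, so the top edge sits at h_top = 1.46362 − 0.495 = 0.96862 m below the surface.

d_top ≈ 0.969 m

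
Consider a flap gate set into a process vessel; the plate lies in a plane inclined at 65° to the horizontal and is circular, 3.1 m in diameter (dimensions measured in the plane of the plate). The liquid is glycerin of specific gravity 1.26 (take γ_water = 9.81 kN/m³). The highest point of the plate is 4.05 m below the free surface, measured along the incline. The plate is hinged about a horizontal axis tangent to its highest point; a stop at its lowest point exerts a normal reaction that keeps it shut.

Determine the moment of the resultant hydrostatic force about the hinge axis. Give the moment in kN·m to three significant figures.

γ = 1.26 × 9.81 = 12.3606 kN/m³.
Let θ = 65° be the plate's angle to the horizontal; measure y along the incline from where the plane meets the free surface. Vertical depth h = y·sinθ with sinθ = 0.906308.
The centroid is at the centre, 1.55 m below the top of the plate, so y_c = 4.05 + 1.55 = 5.6 m and h_c = 5.6 × 0.906308 = 5.07532 m.
A = π(1.55)² = 7.54768 m².
Resultant F = γ·h_c·A = 12.3606 × 5.07532 × 7.54768 = 473.496 kN.
I_c = πr⁴/4 = π × 1.55⁴/4 = 4.53332 m⁴.
Centre of pressure: y_p = y_c + I_c/(y_c·A) = 5.6 + 4.53332/(5.6 × 7.54768) = 5.6 + 0.107254 = 5.70725 m along the plane.
The resultant acts 1.55 + 0.107254 = 1.65725 m (along the plate) below the hinge at the top edge, so the moment about the hinge is M = F × 1.65725 = 473.496 × 1.65725 = 784.701 kN·m.

M ≈ 785 kN·m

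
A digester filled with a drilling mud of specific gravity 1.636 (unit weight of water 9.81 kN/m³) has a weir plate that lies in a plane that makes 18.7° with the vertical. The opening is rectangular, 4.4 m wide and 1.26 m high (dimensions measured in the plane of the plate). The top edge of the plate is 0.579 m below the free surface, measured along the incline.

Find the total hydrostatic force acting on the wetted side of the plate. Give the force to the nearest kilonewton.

F ≈ 102 kN

γ = 1.636 × 9.81 = 16.04916 kN/m³.
The plate makes 18.7° with the vertical, i.e. θ = 90° − 18.7° = 71.3° to the horizontal. Measuring y along the incline from the free-surface line, vertical depth h = y·sinθ with sinθ = 0.947210.
The centroid lies 1.26/2 = 0.63 m below the top edge, so y_c = 0.579 + 0.63 = 1.209 m and h_c = 1.209 × 0.947210 = 1.14518 m.
A = 4.4 × 1.26 = 5.544 m².
Resultant F = γ·h_c·A = 16.04916 × 1.14518 × 5.544 = 101.894 kN.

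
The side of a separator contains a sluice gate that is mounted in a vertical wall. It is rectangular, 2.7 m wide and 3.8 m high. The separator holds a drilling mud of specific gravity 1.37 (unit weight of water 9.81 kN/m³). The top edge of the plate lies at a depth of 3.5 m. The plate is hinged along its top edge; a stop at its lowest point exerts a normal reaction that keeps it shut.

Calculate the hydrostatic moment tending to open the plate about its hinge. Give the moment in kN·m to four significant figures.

γ = 1.37 × 9.81 = 13.4397 kN/m³.
The centroid lies 3.8/2 = 1.9 m below the top edge, so the centroid depth is h_c = 3.5 + 1.9 = 5.4 m.
A = 2.7 × 3.8 = 10.26 m².
Resultant F = γ·h_c·A = 13.4397 × 5.4 × 10.26 = 744.613 kN.
I_c = b·h³/12 = 2.7 × 3.8³/12 = 12.3462 m⁴.
Centre of pressure: y_p = y_c + I_c/(y_c·A) = 5.4 + 12.3462/(5.4 × 10.26) = 5.4 + 0.22284 = 5.62284 m along the plane.
The resultant acts 1.9 + 0.22284 = 2.12284 m (along the plate) below the hinge at the top edge, so the moment about the hinge is M = F × 2.12284 = 744.613 × 2.12284 = 1580.69 kN·m.

M ≈ 1581 kN·m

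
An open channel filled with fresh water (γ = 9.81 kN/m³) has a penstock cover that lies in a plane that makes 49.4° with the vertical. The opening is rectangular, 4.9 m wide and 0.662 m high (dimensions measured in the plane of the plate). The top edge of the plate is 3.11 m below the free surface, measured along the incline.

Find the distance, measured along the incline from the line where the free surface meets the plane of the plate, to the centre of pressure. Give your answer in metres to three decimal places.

γ = 9.81 kN/m³.
The plate makes 49.4° with the vertical, i.e. θ = 90° − 49.4° = 40.6° to the horizontal. Measuring y along the incline from the free-surface line, vertical depth h = y·sinθ with sinθ = 0.650774.
The centroid lies 0.662/2 = 0.331 m below the top edge, so y_c = 3.11 + 0.331 = 3.441 m and h_c = 3.441 × 0.650774 = 2.23931 m.
A = 4.9 × 0.662 = 3.2438 m².
Resultant F = γ·h_c·A = 9.81 × 2.23931 × 3.2438 = 71.2586 kN.
I_c = b·h³/12 = 4.9 × 0.662³/12 = 0.118465 m⁴.
Centre of pressure: y_p = y_c + I_c/(y_c·A) = 3.441 + 0.118465/(3.441 × 3.2438) = 3.441 + 0.0106133 = 3.45161 m along the plane.

y_p = 3.452 m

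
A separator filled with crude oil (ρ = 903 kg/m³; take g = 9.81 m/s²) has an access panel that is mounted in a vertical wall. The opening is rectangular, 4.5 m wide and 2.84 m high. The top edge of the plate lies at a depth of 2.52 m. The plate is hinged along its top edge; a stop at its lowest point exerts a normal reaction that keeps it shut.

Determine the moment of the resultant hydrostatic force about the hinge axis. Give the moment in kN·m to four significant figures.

M ≈ 709.5 kN·m

γ = ρg = 903 × 9.81 / 1000 = 8.85843 kN/m³.
The centroid lies 2.84/2 = 1.42 m below the top edge, so the centroid depth is h_c = 2.52 + 1.42 = 3.94 m.
A = 4.5 × 2.84 = 12.78 m².
Resultant F = γ·h_c·A = 8.85843 × 3.94 × 12.78 = 446.05 kN.
I_c = b·h³/12 = 4.5 × 2.84³/12 = 8.58986 m⁴.
Centre of pressure: y_p = y_c + I_c/(y_c·A) = 3.94 + 8.58986/(3.94 × 12.78) = 3.94 + 0.170592 = 4.11059 m along the plane.
The resultant acts 1.42 + 0.170592 = 1.59059 m (along the plate) below the hinge at the top edge, so the moment about the hinge is M = F × 1.59059 = 446.05 × 1.59059 = 709.483 kN·m.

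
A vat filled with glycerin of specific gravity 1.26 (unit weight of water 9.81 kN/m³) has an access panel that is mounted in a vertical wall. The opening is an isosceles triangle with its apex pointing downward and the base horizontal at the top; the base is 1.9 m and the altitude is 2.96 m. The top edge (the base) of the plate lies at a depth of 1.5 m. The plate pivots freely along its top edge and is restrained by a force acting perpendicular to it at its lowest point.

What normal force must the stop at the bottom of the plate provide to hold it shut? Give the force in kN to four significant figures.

P ≈ 34.53 kN

γ = 1.26 × 9.81 = 12.3606 kN/m³.
With the apex down, the centroid sits h/3 = 2.96/3 = 0.986667 m below the base (the top edge), so the centroid depth is h_c = 1.5 + 0.986667 = 2.48667 m.
A = ½ × 1.9 × 2.96 = 2.812 m².
Resultant F = γ·h_c·A = 12.3606 × 2.48667 × 2.812 = 86.4317 kN.
I_c = b·h³/36 = 1.9 × 2.96³/36 = 1.36876 m⁴.
Centre of pressure: y_p = y_c + I_c/(y_c·A) = 2.48667 + 1.36876/(2.48667 × 2.812) = 2.48667 + 0.195746 = 2.68242 m along the plane.
The resultant acts 0.986667 + 0.195746 = 1.18241 m (along the plate) below the hinge at the top edge, so the moment about the hinge is M = F × 1.18241 = 86.4317 × 1.18241 = 102.198 kN·m.
A normal force at the bottom, 2.96 m from the hinge, must supply this moment: P = 102.198/2.96 = 34.5264 kN.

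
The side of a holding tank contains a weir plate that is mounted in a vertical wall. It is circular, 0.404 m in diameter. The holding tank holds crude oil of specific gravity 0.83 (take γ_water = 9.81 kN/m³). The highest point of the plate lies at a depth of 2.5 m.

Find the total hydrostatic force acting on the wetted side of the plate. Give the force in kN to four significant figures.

γ = 0.83 × 9.81 = 8.1423 kN/m³.
The centroid is at the centre, 0.202 m below the top of the plate, so the centroid depth is h_c = 2.5 + 0.202 = 2.702 m.
A = π(0.202)² = 0.12819 m².
Resultant F = γ·h_c·A = 8.1423 × 2.702 × 0.12819 = 2.82024 kN.

F ≈ 2.820 kN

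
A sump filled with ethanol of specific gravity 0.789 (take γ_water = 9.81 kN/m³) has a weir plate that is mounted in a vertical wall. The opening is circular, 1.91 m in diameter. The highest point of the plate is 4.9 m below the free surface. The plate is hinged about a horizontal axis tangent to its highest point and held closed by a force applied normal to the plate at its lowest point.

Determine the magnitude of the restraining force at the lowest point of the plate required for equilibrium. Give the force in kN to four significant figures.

P ≈ 67.57 kN

γ = 0.789 × 9.81 = 7.74009 kN/m³.
The centroid is at the centre, 0.955 m below the top of the plate, so the centroid depth is h_c = 4.9 + 0.955 = 5.855 m.
A = π(0.955)² = 2.86521 m².
Resultant F = γ·h_c·A = 7.74009 × 5.855 × 2.86521 = 129.846 kN.
I_c = πr⁴/4 = π × 0.955⁴/4 = 0.653286 m⁴.
Centre of pressure: y_p = y_c + I_c/(y_c·A) = 5.855 + 0.653286/(5.855 × 2.86521) = 5.855 + 0.0389422 = 5.89394 m along the plane.
The resultant acts 0.955 + 0.0389422 = 0.993942 m (along the plate) below the hinge at the top edge, so the moment about the hinge is M = F × 0.993942 = 129.846 × 0.993942 = 129.059 kN·m.
A normal force at the bottom, 1.91 m from the hinge, must supply this moment: P = 129.059/1.91 = 67.5702 kN.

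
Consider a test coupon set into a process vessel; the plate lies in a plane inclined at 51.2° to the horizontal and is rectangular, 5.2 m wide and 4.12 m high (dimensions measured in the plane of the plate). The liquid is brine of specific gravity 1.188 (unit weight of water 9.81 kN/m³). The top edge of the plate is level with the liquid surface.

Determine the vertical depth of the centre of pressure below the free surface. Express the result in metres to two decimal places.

h_p = 2.14 m

γ = 1.188 × 9.81 = 11.65428 kN/m³.
Let θ = 51.2° be the plate's angle to the horizontal; measure y along the incline from where the plane meets the free surface. Vertical depth h = y·sinθ with sinθ = 0.779338.
The centroid lies 4.12/2 = 2.06 m below the top edge, so y_c = 2.06 m and h_c = 2.06 × 0.779338 = 1.60544 m.
A = 5.2 × 4.12 = 21.424 m².
Resultant F = γ·h_c·A = 11.65428 × 1.60544 × 21.424 = 400.848 kN.
I_c = b·h³/12 = 5.2 × 4.12³/12 = 30.305 m⁴.
Centre of pressure: y_p = y_c + I_c/(y_c·A) = 2.06 + 30.305/(2.06 × 21.424) = 2.06 + 0.686668 = 2.74667 m along the plane.
Vertically, h_p = y_p·sinθ = 2.74667 × 0.779338 = 2.14058 m.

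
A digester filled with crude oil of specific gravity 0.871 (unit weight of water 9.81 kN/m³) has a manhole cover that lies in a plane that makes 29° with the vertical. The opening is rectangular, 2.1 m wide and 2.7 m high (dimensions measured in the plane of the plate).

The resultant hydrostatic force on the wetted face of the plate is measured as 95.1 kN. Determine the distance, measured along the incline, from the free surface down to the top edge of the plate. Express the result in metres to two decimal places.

γ = 0.871 × 9.81 = 8.54451 kN/m³.
A = 2.1 × 2.7 = 5.67 m².
From F = γ·h_c·A, the centroid depth is h_c = 95.1/(8.54451 × 5.67) = 1.96295 m.
The plate makes 29° with the vertical, i.e. θ = 90° − 29° = 61° to the horizontal. Measuring y along the incline from the free-surface line, vertical depth h = y·sinθ with sinθ = 0.874620.
Along the incline, y_c = h_c/sinθ = 1.96295/0.874620 = 2.24435 m.
The centroid lies 2.7/2 = 1.35 m below the top edge, so the top edge sits at y_top = 2.24435 − 1.35 = 0.89435 m along the incline.

y_top ≈ 0.89 m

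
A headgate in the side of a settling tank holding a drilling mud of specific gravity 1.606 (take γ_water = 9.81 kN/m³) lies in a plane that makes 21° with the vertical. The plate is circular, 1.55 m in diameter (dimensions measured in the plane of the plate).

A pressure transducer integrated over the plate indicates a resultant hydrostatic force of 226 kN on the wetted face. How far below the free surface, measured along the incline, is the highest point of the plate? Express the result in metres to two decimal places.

y_top ≈ 7.37 m

γ = 1.606 × 9.81 = 15.75486 kN/m³.
A = π(0.775)² = 1.88692 m².
From F = γ·h_c·A, the centroid depth is h_c = 226/(15.75486 × 1.88692) = 7.60222 m.
The plate makes 21° with the vertical, i.e. θ = 90° − 21° = 69° to the horizontal. Measuring y along the incline from the free-surface line, vertical depth h = y·sinθ with sinθ = 0.933580.
Along the incline, y_c = h_c/sinθ = 7.60222/0.933580 = 8.14308 m.
The centroid is at the centre, 0.775 m below the top of the plate, so the highest point sits at y_top = 8.14308 − 0.775 = 7.36808 m along the incline.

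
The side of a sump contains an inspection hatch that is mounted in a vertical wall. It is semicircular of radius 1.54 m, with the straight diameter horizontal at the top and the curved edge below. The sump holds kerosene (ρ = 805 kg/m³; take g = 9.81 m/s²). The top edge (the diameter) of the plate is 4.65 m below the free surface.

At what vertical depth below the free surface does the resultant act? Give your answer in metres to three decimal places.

γ = ρg = 805 × 9.81 / 1000 = 7.89705 kN/m³.
The centroid of a semicircle lies 4r/(3π) = 0.653596 m from the diameter, here below the top edge, so the centroid depth is h_c = 4.65 + 0.653596 = 5.3036 m.
A = πr²/2 = π × 1.54²/2 = 3.7253 m².
Resultant F = γ·h_c·A = 7.89705 × 5.3036 × 3.7253 = 156.026 kN.
I_c = (π/8 − 8/(9π))·r⁴ = 0.109757 × 1.54⁴ = 0.617327 m⁴.
Centre of pressure: y_p = y_c + I_c/(y_c·A) = 5.3036 + 0.617327/(5.3036 × 3.7253) = 5.3036 + 0.0312452 = 5.33485 m along the plane.

h_p = 5.335 m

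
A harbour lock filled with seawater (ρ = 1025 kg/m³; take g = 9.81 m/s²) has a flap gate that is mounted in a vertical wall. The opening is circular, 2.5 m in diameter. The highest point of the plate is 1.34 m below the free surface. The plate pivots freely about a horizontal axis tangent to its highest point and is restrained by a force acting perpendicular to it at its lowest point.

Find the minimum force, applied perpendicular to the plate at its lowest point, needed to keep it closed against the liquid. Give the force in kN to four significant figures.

γ = ρg = 1025 × 9.81 / 1000 = 10.05525 kN/m³.
The centroid is at the centre, 1.25 m below the top of the plate, so the centroid depth is h_c = 1.34 + 1.25 = 2.59 m.
A = π(1.25)² = 4.90874 m².
Resultant F = γ·h_c·A = 10.05525 × 2.59 × 4.90874 = 127.839 kN.
I_c = πr⁴/4 = π × 1.25⁴/4 = 1.91748 m⁴.
Centre of pressure: y_p = y_c + I_c/(y_c·A) = 2.59 + 1.91748/(2.59 × 4.90874) = 2.59 + 0.150821 = 2.74082 m along the plane.
The resultant acts 1.25 + 0.150821 = 1.40082 m (along the plate) below the hinge at the top edge, so the moment about the hinge is M = F × 1.40082 = 127.839 × 1.40082 = 179.079 kN·m.
A normal force at the bottom, 2.5 m from the hinge, must supply this moment: P = 179.079/2.5 = 71.6316 kN.

P ≈ 71.63 kN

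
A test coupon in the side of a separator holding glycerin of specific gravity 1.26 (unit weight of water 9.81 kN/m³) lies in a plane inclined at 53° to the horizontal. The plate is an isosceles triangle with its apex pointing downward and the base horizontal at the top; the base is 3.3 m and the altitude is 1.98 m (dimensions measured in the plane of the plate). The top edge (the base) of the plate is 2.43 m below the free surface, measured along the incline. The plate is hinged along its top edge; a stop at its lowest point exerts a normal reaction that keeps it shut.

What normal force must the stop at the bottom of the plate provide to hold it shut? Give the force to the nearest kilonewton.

γ = 1.26 × 9.81 = 12.3606 kN/m³.
Let θ = 53° be the plate's angle to the horizontal; measure y along the incline from where the plane meets the free surface. Vertical depth h = y·sinθ with sinθ = 0.798636.
With the apex down, the centroid sits h/3 = 1.98/3 = 0.66 m below the base (the top edge), so y_c = 2.43 + 0.66 = 3.09 m and h_c = 3.09 × 0.798636 = 2.46779 m.
A = ½ × 3.3 × 1.98 = 3.267 m².
Resultant F = γ·h_c·A = 12.3606 × 2.46779 × 3.267 = 99.6545 kN.
I_c = b·h³/36 = 3.3 × 1.98³/36 = 0.711553 m⁴.
Centre of pressure: y_p = y_c + I_c/(y_c·A) = 3.09 + 0.711553/(3.09 × 3.267) = 3.09 + 0.0704855 = 3.16049 m along the plane.
The resultant acts 0.66 + 0.0704855 = 0.730486 m (along the plate) below the hinge at the top edge, so the moment about the hinge is M = F × 0.730486 = 99.6545 × 0.730486 = 72.7962 kN·m.
A normal force at the bottom, 1.98 m from the hinge, must supply this moment: P = 72.7962/1.98 = 36.7658 kN.

P ≈ 37 kN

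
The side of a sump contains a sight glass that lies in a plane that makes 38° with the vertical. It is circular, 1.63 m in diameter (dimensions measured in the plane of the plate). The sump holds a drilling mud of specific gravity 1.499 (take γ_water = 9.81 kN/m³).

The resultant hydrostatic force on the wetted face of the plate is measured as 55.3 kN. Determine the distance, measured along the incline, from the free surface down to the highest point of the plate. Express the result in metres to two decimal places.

y_top ≈ 1.47 m

γ = 1.499 × 9.81 = 14.70519 kN/m³.
A = π(0.815)² = 2.08672 m².
From F = γ·h_c·A, the centroid depth is h_c = 55.3/(14.70519 × 2.08672) = 1.80215 m.
The plate makes 38° with the vertical, i.e. θ = 90° − 38° = 52° to the horizontal. Measuring y along the incline from the free-surface line, vertical depth h = y·sinθ with sinθ = 0.788011.
Along the incline, y_c = h_c/sinθ = 1.80215/0.788011 = 2.28696 m.
The centroid is at the centre, 0.815 m below the top of the plate, so the highest point sits at y_top = 2.28696 − 0.815 = 1.47196 m along the incline.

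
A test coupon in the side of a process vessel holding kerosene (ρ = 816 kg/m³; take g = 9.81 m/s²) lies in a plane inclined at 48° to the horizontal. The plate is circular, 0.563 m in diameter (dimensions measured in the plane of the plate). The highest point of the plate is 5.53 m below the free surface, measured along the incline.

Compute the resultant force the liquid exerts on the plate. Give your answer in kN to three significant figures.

F ≈ 8.61 kN

γ = ρg = 816 × 9.81 / 1000 = 8.00496 kN/m³.
Let θ = 48° be the plate's angle to the horizontal; measure y along the incline from where the plane meets the free surface. Vertical depth h = y·sinθ with sinθ = 0.743145.
The centroid is at the centre, 0.2815 m below the top of the plate, so y_c = 5.53 + 0.2815 = 5.8115 m and h_c = 5.8115 × 0.743145 = 4.31879 m.
A = π(0.2815)² = 0.248947 m².
Resultant F = γ·h_c·A = 8.00496 × 4.31879 × 0.248947 = 8.60653 kN.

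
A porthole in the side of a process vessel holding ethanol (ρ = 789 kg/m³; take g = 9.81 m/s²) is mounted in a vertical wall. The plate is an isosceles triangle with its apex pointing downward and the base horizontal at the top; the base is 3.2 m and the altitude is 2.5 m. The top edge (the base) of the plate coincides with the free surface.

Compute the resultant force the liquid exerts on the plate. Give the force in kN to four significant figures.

γ = ρg = 789 × 9.81 / 1000 = 7.74009 kN/m³.
With the apex down, the centroid sits h/3 = 2.5/3 = 0.833333 m below the base (the top edge), so the centroid depth is h_c = 0.833333 m.
A = ½ × 3.2 × 2.5 = 4 m².
Resultant F = γ·h_c·A = 7.74009 × 0.833333 × 4 = 25.8003 kN.

F ≈ 25.80 kN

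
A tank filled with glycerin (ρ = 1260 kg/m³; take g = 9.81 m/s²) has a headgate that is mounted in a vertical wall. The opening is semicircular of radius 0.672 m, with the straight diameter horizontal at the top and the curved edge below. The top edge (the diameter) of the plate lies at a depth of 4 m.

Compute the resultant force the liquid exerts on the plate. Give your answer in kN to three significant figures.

F ≈ 37.6 kN

γ = ρg = 1260 × 9.81 / 1000 = 12.3606 kN/m³.
The centroid of a semicircle lies 4r/(3π) = 0.285206 m from the diameter, here below the top edge, so the centroid depth is h_c = 4 + 0.285206 = 4.28521 m.
A = πr²/2 = π × 0.672²/2 = 0.709346 m².
Resultant F = γ·h_c·A = 12.3606 × 4.28521 × 0.709346 = 37.5725 kN.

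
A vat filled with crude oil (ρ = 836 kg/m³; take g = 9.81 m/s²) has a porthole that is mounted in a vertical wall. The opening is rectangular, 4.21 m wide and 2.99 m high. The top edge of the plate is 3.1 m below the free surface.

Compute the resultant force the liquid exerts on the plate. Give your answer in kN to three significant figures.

F ≈ 474 kN

γ = ρg = 836 × 9.81 / 1000 = 8.20116 kN/m³.
The centroid lies 2.99/2 = 1.495 m below the top edge, so the centroid depth is h_c = 3.1 + 1.495 = 4.595 m.
A = 4.21 × 2.99 = 12.5879 m².
Resultant F = γ·h_c·A = 8.20116 × 4.595 × 12.5879 = 474.367 kN.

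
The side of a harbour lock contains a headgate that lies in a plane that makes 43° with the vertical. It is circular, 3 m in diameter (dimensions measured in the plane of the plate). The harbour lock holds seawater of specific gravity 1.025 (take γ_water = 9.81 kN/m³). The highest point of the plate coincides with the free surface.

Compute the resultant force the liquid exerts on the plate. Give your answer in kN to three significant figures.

γ = 1.025 × 9.81 = 10.05525 kN/m³.
The plate makes 43° with the vertical, i.e. θ = 90° − 43° = 47° to the horizontal. Measuring y along the incline from the free-surface line, vertical depth h = y·sinθ with sinθ = 0.731354.
The centroid is at the centre, 1.5 m below the top of the plate, so y_c = 1.5 m and h_c = 1.5 × 0.731354 = 1.09703 m.
A = π(1.5)² = 7.06858 m².
Resultant F = γ·h_c·A = 10.05525 × 1.09703 × 7.06858 = 77.9729 kN.

F ≈ 78.0 kN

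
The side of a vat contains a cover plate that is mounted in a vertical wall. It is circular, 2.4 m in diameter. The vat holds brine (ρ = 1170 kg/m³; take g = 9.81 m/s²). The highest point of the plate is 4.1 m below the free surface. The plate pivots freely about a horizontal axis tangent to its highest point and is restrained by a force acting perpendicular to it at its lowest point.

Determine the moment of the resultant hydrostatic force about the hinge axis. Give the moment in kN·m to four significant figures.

M ≈ 348.9 kN·m

γ = ρg = 1170 × 9.81 / 1000 = 11.4777 kN/m³.
The centroid is at the centre, 1.2 m below the top of the plate, so the centroid depth is h_c = 4.1 + 1.2 = 5.3 m.
A = π(1.2)² = 4.52389 m².
Resultant F = γ·h_c·A = 11.4777 × 5.3 × 4.52389 = 275.196 kN.
I_c = πr⁴/4 = π × 1.2⁴/4 = 1.6286 m⁴.
Centre of pressure: y_p = y_c + I_c/(y_c·A) = 5.3 + 1.6286/(5.3 × 4.52389) = 5.3 + 0.0679245 = 5.36792 m along the plane.
The resultant acts 1.2 + 0.0679245 = 1.26792 m (along the plate) below the hinge at the top edge, so the moment about the hinge is M = F × 1.26792 = 275.196 × 1.26792 = 348.927 kN·m.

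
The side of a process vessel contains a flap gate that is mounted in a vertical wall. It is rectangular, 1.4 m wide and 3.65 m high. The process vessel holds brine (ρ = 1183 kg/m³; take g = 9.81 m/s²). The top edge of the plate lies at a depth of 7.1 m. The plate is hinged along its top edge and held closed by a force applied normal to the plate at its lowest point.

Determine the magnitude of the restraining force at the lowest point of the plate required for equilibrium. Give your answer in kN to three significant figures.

P ≈ 283 kN

γ = ρg = 1183 × 9.81 / 1000 = 11.60523 kN/m³.
The centroid lies 3.65/2 = 1.825 m below the top edge, so the centroid depth is h_c = 7.1 + 1.825 = 8.925 m.
A = 1.4 × 3.65 = 5.11 m².
Resultant F = γ·h_c·A = 11.60523 × 8.925 × 5.11 = 529.277 kN.
I_c = b·h³/12 = 1.4 × 3.65³/12 = 5.67316 m⁴.
Centre of pressure: y_p = y_c + I_c/(y_c·A) = 8.925 + 5.67316/(8.925 × 5.11) = 8.925 + 0.124393 = 9.04939 m along the plane.
The resultant acts 1.825 + 0.124393 = 1.94939 m (along the plate) below the hinge at the top edge, so the moment about the hinge is M = F × 1.94939 = 529.277 × 1.94939 = 1031.77 kN·m.
A normal force at the bottom, 3.65 m from the hinge, must supply this moment: P = 1031.77/3.65 = 282.677 kN.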